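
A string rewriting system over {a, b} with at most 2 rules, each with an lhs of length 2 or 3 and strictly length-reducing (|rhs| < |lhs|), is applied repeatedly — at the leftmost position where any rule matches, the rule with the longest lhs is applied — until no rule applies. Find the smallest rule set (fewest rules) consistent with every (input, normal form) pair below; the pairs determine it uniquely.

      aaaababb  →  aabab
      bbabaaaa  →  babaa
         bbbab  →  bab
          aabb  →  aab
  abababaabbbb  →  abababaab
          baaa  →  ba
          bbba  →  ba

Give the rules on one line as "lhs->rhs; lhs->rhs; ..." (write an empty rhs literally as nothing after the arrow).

  | aaaababb => aababb => aabab
  | bbabaaaa => babaaaa => babaa
  | bbbab => bbab => bab
  | aabb => aab

aaa->a; bb->b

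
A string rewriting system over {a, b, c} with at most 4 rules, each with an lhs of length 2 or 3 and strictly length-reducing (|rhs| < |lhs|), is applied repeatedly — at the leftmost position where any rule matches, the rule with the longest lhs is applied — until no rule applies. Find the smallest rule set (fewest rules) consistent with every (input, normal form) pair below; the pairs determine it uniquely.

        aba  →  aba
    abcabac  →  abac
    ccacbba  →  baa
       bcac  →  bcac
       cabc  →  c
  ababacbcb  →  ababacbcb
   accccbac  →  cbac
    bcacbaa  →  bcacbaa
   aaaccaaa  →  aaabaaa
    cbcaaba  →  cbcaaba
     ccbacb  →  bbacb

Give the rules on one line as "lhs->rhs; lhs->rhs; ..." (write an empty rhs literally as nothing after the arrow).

abc->; cbb->; cc->b

  | aba
  | abcabac => abac
  | ccacbba => bacbba => baa
  | bcac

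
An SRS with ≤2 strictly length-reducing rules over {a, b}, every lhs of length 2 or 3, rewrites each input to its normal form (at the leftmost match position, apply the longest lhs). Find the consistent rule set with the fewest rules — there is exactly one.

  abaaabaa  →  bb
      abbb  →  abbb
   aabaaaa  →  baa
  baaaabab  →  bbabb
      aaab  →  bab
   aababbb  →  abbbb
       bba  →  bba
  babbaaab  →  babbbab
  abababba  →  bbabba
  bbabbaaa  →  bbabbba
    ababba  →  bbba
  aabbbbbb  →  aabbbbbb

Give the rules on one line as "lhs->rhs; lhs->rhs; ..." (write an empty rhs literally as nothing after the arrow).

aaa->ba; aba->b

  | abaaabaa => baabaa => baba => bb
  | abbb
  | aabaaaa => abaaa => baa
  | baaaabab => bbaabab => bbabb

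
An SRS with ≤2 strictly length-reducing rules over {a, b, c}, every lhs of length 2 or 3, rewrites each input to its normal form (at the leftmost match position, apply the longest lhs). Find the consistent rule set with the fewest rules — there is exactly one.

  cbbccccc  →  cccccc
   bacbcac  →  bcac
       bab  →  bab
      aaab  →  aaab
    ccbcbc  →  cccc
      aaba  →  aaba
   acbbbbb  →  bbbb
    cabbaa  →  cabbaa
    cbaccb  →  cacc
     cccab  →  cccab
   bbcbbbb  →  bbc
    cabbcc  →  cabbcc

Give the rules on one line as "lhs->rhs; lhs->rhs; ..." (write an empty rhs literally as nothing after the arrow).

  | cbbccccc => cbccccc => cccccc
  | bacbcac => bcac
  | bab
  | aaab

acb->; cb->c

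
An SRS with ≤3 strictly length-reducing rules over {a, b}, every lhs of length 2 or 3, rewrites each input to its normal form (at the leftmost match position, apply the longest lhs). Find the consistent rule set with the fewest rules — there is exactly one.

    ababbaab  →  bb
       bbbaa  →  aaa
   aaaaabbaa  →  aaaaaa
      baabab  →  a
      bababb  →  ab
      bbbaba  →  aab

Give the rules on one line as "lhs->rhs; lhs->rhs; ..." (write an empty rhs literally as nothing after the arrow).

  | ababbaab => abbbaab => baab => bab => bb
  | bbbaa => aaa
  | aaaaabbaa => aaaaaa
  | baabab => babab => bbab => bbb => a

abb->; ba->b; bbb->a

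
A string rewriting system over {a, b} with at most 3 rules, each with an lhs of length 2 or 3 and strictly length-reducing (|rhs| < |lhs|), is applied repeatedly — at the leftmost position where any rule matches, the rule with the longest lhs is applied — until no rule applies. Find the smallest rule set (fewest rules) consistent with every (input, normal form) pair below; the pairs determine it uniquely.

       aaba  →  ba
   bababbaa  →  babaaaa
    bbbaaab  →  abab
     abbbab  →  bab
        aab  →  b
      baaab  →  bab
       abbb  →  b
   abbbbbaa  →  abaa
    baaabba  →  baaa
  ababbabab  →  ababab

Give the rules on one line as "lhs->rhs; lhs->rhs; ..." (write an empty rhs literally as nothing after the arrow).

  | aaba => ba
  | bababbaa => babaaaa
  | bbbaaab => abaaab => abab
  | abbbab => aabab => bab

aab->b; bb->a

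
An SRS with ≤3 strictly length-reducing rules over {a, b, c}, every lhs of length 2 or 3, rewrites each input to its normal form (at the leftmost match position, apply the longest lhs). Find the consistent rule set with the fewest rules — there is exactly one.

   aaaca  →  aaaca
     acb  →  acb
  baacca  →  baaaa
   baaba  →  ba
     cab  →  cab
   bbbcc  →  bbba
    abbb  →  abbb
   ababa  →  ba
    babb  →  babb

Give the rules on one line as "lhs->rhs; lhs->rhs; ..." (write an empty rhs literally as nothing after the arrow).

aba->; cc->a

  | aaaca
  | acb
  | baacca => baaaa
  | baaba => ba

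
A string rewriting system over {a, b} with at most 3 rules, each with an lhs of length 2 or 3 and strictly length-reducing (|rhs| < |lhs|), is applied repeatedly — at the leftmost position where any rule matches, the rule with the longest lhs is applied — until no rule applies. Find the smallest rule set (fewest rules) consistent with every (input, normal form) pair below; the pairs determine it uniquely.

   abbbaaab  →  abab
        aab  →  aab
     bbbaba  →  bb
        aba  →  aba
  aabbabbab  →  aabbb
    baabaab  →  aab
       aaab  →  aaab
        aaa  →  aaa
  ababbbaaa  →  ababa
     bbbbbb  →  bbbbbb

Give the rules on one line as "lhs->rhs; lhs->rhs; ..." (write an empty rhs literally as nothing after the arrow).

  | abbbaaab => abbaab => abab
  | aab
  | bbbaba => bbba => bb
  | aba

baa->a; bba->b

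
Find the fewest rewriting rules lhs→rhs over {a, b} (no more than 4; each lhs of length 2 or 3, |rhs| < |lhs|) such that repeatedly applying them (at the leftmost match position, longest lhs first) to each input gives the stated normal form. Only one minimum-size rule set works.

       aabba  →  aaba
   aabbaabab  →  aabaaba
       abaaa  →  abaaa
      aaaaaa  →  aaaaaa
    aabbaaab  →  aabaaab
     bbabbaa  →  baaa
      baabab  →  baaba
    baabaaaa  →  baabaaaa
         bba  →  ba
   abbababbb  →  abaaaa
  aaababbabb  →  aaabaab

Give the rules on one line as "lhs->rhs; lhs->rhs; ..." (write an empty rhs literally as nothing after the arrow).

  | aabba => aaba
  | aabbaabab => aabaabab => aabaaba
  | abaaa
  | aaaaaa

bab->ba; bb->b; bbb->aa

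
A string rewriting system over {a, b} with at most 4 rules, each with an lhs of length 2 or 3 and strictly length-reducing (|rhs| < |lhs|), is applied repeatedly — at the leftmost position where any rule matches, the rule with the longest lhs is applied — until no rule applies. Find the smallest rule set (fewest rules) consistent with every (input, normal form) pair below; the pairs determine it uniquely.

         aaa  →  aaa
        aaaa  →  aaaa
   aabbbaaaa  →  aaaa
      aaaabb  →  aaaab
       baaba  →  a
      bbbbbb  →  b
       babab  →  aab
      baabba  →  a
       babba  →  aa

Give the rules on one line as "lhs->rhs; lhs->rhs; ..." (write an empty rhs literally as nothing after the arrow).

ba->a; baa->; bb->b

  | aaa
  | aaaa
  | aabbbaaaa => aabbaaaa => aabaaaa => aaaa
  | aaaabb => aaaab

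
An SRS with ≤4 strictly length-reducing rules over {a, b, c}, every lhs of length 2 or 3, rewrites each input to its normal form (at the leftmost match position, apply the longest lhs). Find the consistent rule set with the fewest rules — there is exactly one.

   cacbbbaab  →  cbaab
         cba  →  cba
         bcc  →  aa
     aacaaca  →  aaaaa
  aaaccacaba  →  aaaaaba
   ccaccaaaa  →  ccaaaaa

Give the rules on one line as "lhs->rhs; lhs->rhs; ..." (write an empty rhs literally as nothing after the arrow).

abb->; ac->a; bcc->aa

  | cacbbbaab => cabbbaab => cbaab
  | cba
  | bcc => aa
  | aacaaca => aaaaca => aaaaa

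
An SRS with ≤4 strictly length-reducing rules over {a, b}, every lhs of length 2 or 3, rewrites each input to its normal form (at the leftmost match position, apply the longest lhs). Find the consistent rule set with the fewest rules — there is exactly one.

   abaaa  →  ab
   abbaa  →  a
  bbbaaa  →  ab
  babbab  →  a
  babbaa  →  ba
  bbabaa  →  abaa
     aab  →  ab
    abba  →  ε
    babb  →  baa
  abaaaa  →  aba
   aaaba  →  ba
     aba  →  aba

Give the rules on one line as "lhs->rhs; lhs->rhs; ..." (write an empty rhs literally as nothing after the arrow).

aaa->; aab->ab; bb->a

  | abaaa => ab
  | abbaa => aaaa => a
  | bbbaaa => abaaa => ab
  | babbab => baaab => bb => a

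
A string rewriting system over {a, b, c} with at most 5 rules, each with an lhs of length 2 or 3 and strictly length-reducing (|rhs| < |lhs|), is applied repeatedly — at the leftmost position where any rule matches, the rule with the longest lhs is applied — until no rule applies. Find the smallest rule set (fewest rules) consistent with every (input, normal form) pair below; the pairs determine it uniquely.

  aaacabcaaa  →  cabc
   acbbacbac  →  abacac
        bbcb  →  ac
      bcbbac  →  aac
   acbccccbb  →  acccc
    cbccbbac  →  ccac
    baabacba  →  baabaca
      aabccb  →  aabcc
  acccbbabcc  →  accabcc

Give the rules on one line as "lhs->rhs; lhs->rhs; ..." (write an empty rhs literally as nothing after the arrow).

aaa->; bb->a; cb->c; cbb->b

  | aaacabcaaa => cabcaaa => cabc
  | acbbacbac => abacbac => abacac
  | bbcb => acb => ac
  | bcbbac => bbac => aac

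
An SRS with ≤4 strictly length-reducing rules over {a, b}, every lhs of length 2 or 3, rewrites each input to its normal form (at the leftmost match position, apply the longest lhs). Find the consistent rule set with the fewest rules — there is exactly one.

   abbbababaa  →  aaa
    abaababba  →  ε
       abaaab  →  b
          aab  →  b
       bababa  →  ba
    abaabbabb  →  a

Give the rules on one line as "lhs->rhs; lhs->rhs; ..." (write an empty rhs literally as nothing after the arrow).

  | abbbababaa => bbbababaa => baababaa => babaa => bbaa => aaa
  | abaababba => baababba => babba => bbba => baa => ε
  | abaaab => baaab => ab => b
  | aab => ab => b

ab->b; baa->; bb->a; bbb->ba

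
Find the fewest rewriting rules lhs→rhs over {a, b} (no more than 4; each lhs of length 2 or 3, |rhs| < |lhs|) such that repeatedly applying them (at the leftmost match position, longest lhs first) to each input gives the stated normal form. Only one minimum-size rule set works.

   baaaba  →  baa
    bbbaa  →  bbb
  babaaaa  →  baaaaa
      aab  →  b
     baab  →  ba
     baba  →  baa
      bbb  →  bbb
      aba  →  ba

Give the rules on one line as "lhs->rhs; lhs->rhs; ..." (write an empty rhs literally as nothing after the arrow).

ab->b; bab->ba; bba->bb

  | baaaba => baaba => baba => baa
  | bbbaa => bbba => bbb
  | babaaaa => baaaaa
  | aab => ab => b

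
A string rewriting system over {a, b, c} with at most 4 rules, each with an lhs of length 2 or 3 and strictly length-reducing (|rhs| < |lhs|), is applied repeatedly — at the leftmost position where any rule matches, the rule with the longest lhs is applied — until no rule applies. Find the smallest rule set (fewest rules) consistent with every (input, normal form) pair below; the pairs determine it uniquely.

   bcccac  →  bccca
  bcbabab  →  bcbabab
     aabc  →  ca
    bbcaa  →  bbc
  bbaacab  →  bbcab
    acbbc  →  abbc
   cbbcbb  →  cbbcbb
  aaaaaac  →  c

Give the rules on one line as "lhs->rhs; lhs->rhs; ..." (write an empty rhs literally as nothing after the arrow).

  | bcccac => bccca
  | bcbabab
  | aabc => cac => ca
  | bbcaa => bbc

aa->; aab->ca; ac->a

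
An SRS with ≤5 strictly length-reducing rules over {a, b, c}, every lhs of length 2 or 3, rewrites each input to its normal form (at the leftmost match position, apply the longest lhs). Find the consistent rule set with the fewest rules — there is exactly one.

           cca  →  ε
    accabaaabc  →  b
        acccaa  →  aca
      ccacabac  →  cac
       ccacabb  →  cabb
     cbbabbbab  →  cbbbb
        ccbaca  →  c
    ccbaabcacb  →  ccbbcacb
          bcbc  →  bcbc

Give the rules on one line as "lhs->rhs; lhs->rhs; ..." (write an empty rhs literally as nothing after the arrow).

abc->b; ba->; baa->b; cca->

  | cca => ε
  | accabaaabc => abaaabc => ababc => abc => b
  | acccaa => aca
  | ccacabac => cabac => cac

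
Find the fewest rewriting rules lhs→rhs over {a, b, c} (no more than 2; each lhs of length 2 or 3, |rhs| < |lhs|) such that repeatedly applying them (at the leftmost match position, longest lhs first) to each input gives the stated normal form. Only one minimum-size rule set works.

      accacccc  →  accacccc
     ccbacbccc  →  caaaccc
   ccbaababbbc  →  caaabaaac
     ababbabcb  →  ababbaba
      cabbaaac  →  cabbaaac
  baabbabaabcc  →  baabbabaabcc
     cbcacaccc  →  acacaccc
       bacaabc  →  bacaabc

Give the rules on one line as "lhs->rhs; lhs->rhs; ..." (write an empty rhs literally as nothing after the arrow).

bbb->aa; cb->a

  | accacccc
  | ccbacbccc => caacbccc => caaaccc
  | ccbaababbbc => caaababbbc => caaabaaac
  | ababbabcb => ababbaba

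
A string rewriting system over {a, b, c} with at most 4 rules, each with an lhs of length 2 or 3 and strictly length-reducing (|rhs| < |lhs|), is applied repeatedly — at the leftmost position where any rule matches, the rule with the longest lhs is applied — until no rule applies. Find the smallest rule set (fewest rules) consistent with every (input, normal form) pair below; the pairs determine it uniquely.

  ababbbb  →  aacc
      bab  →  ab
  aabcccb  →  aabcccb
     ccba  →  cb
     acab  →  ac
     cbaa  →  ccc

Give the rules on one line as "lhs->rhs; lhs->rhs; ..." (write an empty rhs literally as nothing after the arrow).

ba->a; baa->cc; bb->c; ca->b

  | ababbbb => aabbbb => aacbb => aacc
  | bab => ab
  | aabcccb
  | ccba => cca => cb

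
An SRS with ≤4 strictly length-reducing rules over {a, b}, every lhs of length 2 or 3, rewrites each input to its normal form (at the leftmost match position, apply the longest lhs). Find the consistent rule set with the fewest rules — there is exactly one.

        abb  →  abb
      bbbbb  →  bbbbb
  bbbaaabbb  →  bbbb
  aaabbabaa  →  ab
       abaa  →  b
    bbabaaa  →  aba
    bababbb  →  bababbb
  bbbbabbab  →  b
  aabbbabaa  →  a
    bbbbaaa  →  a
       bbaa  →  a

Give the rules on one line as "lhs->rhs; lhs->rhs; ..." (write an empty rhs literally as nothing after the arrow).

aa->a; aab->b; baa->ab; bba->aa

  | abb
  | bbbbb
  | bbbaaabbb => baaaabbb => abaabbb => aabbbb => bbbb
  | aaabbabaa => aabbabaa => bbabaa => aabaa => baa => ab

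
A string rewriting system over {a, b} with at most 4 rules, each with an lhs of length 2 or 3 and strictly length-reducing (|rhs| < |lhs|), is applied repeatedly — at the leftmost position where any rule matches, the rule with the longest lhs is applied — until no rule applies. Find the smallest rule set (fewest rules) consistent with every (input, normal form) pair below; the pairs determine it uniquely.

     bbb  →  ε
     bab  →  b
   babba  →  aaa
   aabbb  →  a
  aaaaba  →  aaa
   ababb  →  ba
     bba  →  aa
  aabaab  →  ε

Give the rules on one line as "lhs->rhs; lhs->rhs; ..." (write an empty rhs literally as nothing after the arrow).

aab->; ab->; abb->ba; bb->a

  | bbb => ab => ε
  | bab => b
  | babba => bbaa => aaa
  | aabbb => bb => a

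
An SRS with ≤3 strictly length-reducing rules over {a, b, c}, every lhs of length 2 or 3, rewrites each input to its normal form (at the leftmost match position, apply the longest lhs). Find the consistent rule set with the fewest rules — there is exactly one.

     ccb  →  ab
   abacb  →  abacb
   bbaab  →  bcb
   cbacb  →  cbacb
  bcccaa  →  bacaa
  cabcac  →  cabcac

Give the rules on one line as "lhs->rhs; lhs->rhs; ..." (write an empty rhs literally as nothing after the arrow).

  | ccb => ab
  | abacb
  | bbaab => bcb
  | cbacb

baa->c; cc->a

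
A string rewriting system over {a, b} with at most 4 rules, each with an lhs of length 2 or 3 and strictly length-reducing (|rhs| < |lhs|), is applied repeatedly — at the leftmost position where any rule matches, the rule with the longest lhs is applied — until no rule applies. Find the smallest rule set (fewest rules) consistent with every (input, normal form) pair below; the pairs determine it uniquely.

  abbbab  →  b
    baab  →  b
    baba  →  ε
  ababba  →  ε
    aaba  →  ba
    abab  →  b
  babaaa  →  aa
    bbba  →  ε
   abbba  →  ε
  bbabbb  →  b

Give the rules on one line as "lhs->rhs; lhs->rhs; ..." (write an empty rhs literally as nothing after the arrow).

  | abbbab => bbbab => bbab => b
  | baab => bab => bb => b
  | baba => bba => ε
  | ababba => babba => bbba => bba => ε

ab->b; bb->b; bba->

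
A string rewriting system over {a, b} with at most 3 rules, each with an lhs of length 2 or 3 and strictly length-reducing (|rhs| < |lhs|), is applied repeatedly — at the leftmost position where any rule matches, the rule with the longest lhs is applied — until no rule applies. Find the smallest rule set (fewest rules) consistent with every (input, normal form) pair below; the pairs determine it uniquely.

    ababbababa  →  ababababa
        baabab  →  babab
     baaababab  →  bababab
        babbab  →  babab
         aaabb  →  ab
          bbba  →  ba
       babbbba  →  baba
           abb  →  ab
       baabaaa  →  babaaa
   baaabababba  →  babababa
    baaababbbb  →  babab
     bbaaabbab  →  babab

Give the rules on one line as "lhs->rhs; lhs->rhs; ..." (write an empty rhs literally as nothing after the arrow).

  | ababbababa => ababababa
  | baabab => babab
  | baaababab => baababab => bababab
  | babbab => babab

aab->ab; bb->b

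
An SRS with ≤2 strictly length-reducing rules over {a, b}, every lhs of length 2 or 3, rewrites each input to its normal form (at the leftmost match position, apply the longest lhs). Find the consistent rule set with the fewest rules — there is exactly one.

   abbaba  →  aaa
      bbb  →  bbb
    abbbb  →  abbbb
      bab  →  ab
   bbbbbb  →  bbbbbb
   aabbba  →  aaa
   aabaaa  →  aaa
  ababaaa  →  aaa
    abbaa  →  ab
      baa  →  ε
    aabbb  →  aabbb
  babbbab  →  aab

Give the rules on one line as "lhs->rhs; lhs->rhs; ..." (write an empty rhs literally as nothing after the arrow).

  | abbaba => ababa => aaba => aaa
  | bbb
  | abbbb
  | bab => ab

ba->a; baa->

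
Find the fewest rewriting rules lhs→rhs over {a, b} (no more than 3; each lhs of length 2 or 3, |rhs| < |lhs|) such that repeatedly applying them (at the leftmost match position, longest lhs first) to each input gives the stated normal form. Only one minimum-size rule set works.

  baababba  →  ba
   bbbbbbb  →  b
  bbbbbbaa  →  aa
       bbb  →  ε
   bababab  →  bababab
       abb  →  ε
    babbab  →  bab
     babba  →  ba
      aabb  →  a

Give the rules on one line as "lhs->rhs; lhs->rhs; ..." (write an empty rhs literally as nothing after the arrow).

  | baababba => babba => ba
  | bbbbbbb => bbbb => b
  | bbbbbbaa => bbbaa => aa
  | bbb => ε

abb->; baa->; bbb->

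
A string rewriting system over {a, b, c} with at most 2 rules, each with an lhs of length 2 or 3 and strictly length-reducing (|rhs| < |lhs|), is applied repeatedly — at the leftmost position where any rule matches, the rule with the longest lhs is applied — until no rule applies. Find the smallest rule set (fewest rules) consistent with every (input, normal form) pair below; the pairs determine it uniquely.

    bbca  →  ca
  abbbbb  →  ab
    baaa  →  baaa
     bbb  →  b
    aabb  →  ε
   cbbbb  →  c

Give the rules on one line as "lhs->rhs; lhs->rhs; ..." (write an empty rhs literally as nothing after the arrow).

  | bbca => ca
  | abbbbb => abbb => ab
  | baaa
  | bbb => b

aab->b; bb->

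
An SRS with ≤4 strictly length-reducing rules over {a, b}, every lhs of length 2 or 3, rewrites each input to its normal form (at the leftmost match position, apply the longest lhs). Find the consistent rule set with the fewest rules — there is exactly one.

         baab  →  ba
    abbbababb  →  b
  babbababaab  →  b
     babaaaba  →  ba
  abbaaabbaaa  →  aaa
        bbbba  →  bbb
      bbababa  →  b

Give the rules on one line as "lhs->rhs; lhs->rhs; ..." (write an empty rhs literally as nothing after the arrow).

ab->; aba->; abb->ab; bba->b

  | baab => ba
  | abbbababb => abbababb => abababb => babb => bab => b
  | babbababaab => babababaab => bbabaab => bbaab => bab => b
  | babaaaba => baaba => ba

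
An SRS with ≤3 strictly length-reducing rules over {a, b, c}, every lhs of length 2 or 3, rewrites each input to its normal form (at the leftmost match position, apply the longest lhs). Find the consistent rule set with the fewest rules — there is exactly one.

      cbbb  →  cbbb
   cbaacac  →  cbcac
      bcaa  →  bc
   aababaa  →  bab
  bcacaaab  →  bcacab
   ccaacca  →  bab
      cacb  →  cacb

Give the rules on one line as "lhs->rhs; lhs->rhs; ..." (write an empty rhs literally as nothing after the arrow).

  | cbbb
  | cbaacac => cbcac
  | bcaa => bc
  | aababaa => babaa => bab

aa->; cca->b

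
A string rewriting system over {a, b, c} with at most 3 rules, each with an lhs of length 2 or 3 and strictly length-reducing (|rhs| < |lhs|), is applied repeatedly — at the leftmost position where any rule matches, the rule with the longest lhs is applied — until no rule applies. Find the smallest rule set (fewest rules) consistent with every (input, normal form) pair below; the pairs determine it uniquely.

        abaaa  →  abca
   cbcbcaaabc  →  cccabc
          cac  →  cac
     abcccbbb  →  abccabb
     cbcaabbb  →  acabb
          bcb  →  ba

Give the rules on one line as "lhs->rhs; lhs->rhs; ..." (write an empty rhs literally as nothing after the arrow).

  | abaaa => abca
  | cbcbcaaabc => acbcaaabc => aacaaabc => ccaaabc => cccabc
  | cac
  | abcccbbb => abccabb

aa->c; cb->a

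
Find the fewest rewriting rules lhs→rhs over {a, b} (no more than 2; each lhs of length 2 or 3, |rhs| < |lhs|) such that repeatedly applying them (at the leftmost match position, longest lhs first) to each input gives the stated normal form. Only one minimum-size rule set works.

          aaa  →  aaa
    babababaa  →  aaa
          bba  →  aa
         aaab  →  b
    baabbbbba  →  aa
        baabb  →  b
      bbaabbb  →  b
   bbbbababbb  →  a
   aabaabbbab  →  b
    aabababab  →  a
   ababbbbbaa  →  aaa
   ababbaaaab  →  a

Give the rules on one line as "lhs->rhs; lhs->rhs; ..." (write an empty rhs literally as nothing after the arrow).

ab->b; bb->a

  | aaa
  | babababaa => bbababaa => aababaa => ababaa => babaa => bbaa => aaa
  | bba => aa
  | aaab => aab => ab => b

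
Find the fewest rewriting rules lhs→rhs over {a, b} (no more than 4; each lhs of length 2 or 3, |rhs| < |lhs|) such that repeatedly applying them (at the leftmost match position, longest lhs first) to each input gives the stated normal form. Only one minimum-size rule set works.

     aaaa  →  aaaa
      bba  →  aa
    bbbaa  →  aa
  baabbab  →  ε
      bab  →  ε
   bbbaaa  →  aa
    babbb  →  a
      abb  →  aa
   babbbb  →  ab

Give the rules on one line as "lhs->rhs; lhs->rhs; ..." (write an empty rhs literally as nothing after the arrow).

ba->a; baa->ba; bab->; bb->a

  | aaaa
  | bba => aa
  | bbbaa => abaa => aba => aa
  | baabbab => babbab => bab => ε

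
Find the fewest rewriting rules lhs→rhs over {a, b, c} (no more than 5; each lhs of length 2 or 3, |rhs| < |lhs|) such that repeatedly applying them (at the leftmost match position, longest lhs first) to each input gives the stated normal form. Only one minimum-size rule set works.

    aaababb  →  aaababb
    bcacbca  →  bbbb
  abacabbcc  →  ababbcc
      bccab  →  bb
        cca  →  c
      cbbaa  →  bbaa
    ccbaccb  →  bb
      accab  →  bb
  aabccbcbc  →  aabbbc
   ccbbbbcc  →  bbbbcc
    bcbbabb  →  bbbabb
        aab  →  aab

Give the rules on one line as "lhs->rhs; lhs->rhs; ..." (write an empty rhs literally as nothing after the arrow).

ac->; ca->b; cb->b; cca->c

  | aaababb
  | bcacbca => bbcbca => bbbca => bbbb
  | abacabbcc => ababbcc
  | bccab => bcb => bb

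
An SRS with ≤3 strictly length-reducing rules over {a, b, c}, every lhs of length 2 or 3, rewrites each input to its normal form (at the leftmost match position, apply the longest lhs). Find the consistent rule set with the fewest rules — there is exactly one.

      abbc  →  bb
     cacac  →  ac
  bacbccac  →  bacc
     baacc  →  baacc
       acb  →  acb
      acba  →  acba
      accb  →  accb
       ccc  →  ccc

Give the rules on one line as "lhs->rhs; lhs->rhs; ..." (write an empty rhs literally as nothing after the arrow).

  | abbc => abc => bb
  | cacac => ac
  | bacbccac => bacccac => bacc
  | baacc

abc->bb; bc->c; cac->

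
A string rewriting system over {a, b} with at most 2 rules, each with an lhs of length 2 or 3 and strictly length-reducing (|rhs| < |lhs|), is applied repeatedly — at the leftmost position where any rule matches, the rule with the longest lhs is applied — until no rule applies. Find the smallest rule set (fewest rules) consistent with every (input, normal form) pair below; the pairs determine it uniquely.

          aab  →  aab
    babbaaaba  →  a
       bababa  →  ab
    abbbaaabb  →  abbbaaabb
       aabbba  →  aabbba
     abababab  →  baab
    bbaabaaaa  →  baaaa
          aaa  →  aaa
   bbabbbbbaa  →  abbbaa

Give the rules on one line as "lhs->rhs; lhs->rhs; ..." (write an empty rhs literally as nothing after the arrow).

  | aab
  | babbaaaba => abaaaba => baaba => bab => a
  | bababa => aaba => ab
  | abbbaaabb

aba->b; bab->a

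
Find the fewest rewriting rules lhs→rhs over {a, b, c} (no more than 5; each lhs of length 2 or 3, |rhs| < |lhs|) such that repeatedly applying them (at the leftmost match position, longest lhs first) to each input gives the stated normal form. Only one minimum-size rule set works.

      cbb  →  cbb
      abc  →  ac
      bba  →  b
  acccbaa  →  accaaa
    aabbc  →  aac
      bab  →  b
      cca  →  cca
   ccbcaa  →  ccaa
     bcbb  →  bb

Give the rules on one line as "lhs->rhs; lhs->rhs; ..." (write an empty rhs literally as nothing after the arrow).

  | cbb
  | abc => ac
  | bba => b
  | acccbaa => accaaa

ab->a; ba->; bc->; cba->aa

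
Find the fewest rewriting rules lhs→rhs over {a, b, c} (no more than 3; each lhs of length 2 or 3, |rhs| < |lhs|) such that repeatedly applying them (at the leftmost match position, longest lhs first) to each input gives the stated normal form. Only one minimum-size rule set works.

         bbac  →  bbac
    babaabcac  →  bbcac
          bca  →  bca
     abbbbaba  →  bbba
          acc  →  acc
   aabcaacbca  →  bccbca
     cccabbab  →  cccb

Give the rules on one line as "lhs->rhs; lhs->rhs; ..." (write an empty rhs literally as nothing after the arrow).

aa->; ab->

  | bbac
  | babaabcac => baabcac => bbcac
  | bca
  | abbbbaba => bbbaba => bbba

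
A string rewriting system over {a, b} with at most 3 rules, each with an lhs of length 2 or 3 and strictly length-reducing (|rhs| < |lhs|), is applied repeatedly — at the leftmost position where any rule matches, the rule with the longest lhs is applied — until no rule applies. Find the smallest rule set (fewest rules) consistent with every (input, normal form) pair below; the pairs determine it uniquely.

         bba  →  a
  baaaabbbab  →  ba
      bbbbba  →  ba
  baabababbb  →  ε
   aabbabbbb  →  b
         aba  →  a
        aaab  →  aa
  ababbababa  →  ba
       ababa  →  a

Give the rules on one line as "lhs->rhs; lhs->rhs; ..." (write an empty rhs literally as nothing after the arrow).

  | bba => a
  | baaaabbbab => baaabbab => baabab => baab => ba
  | bbbbba => bbba => ba
  | baabababbb => baababbb => baabbb => babb => bb => ε

ab->; bb->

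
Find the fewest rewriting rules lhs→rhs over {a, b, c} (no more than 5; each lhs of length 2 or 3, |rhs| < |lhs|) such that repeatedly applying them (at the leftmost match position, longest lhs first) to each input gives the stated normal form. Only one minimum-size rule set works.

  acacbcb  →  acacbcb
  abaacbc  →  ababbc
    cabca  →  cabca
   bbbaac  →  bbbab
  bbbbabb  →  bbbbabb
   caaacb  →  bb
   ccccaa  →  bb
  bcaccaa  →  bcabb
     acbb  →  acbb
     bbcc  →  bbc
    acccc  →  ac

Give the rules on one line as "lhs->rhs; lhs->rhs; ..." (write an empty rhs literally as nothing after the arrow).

  | acacbcb
  | abaacbc => ababbc
  | cabca
  | bbbaac => bbbab

aac->ab; bac->; caa->bb; cc->c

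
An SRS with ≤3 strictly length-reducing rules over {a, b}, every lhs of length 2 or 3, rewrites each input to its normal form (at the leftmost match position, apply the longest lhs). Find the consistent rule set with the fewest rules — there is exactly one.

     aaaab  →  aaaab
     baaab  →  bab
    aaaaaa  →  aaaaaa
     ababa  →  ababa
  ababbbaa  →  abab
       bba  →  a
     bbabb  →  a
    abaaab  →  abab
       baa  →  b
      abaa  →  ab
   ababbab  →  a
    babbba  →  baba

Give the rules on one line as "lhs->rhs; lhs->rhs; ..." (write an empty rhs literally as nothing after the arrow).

  | aaaab
  | baaab => bab
  | aaaaaa
  | ababa

baa->b; bb->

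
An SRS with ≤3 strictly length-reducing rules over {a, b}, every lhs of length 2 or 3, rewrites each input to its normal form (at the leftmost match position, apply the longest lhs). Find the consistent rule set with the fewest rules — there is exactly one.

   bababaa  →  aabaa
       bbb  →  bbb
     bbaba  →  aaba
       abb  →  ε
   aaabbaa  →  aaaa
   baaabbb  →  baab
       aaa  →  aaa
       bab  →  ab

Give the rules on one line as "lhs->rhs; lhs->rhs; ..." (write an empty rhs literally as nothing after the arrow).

  | bababaa => ababaa => aabaa
  | bbb
  | bbaba => aaba
  | abb => ε

abb->; bab->ab; bba->aa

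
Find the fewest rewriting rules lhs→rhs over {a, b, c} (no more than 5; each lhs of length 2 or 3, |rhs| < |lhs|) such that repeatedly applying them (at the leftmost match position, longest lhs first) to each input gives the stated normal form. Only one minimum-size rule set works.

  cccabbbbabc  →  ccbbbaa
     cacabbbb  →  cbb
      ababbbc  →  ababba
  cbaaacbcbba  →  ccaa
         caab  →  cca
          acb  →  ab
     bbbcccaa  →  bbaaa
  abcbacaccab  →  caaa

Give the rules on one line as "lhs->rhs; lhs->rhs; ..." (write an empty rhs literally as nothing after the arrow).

  | cccabbbbabc => ccbbbabc => ccbbbaa
  | cacabbbb => caabbbb => ccabbb => cbb
  | ababbbc => ababba
  | cbaaacbcbba => cbaaabcbba => cbacacbba => cbaacbba => cbaabba => cbcaba => caaba => ccaa

aab->ca; ac->a; bc->a; cab->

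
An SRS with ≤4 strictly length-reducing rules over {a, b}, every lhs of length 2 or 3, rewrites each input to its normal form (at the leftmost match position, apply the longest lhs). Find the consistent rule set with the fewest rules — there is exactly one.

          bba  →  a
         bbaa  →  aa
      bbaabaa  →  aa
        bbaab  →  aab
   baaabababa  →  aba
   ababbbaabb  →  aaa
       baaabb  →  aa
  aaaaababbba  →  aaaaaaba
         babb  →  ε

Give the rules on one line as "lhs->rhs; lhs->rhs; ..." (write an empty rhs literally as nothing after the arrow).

abb->aa; baa->; bab->b; bb->

  | bba => a
  | bbaa => aa
  | bbaabaa => aabaa => aa
  | bbaab => aab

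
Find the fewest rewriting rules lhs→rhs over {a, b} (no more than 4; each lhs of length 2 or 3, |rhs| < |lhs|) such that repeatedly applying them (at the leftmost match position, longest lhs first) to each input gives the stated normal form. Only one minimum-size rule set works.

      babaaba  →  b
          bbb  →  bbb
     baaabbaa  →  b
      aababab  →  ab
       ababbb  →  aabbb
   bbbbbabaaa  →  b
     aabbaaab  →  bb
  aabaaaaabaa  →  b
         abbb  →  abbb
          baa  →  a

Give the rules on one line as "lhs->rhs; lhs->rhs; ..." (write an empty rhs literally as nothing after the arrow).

  | babaaba => abaaba => aaba => aaa => b
  | bbb
  | baaabbaa => aabbaa => aaba => aaa => b
  | aababab => aaabab => bbab => bab => ab

aaa->b; ba->a; baa->a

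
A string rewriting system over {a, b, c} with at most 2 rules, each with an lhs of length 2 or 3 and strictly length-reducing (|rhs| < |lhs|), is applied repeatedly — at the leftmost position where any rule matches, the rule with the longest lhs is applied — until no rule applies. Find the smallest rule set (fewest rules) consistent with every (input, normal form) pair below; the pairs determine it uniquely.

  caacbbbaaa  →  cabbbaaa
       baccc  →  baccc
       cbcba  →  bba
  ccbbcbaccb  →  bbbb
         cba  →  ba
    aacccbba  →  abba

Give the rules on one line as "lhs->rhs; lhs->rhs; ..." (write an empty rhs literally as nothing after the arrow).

  | caacbbbaaa => cabbbaaa
  | baccc
  | cbcba => bcba => bba
  | ccbbcbaccb => cbbcbaccb => bbcbaccb => bbbaccb => bbbacb => bbbb

acb->b; cb->b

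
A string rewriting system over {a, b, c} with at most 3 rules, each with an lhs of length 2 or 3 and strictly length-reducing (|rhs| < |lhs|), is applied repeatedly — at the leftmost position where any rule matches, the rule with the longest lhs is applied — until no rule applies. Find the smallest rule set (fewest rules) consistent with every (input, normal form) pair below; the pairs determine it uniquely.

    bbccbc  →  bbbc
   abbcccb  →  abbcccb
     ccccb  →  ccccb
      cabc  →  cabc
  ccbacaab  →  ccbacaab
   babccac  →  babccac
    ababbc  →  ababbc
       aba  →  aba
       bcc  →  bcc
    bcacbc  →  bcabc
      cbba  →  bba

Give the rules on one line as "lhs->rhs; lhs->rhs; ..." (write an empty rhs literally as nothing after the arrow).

  | bbccbc => bbcbc => bbbc
  | abbcccb
  | ccccb
  | cabc

cbb->bb; cbc->bc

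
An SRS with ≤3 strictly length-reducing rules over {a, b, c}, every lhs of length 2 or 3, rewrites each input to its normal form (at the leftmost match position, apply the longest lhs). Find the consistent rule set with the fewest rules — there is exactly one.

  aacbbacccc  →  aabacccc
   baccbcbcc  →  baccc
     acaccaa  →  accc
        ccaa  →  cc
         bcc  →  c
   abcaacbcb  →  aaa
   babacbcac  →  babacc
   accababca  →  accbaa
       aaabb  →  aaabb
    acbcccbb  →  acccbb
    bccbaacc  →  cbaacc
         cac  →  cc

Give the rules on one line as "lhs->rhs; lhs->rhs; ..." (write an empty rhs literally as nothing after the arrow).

  | aacbbacccc => aabacccc
  | baccbcbcc => baccbcc => baccc
  | acaccaa => acccaa => accca => accc
  | ccaa => cca => cc

acb->a; bc->; ca->c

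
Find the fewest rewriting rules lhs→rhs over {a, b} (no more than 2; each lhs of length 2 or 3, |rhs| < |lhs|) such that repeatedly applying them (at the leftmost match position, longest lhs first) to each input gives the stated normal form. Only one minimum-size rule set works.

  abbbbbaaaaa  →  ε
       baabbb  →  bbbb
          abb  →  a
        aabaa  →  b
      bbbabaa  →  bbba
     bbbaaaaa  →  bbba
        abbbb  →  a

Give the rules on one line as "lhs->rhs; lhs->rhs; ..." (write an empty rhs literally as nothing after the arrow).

  | abbbbbaaaaa => abbbbaaaaa => abbbaaaaa => abbaaaaa => abaaaaa => aaaaaa => aaaa => aa => ε
  | baabbb => bbbb
  | abb => ab => a
  | aabaa => baa => b

aa->; ab->a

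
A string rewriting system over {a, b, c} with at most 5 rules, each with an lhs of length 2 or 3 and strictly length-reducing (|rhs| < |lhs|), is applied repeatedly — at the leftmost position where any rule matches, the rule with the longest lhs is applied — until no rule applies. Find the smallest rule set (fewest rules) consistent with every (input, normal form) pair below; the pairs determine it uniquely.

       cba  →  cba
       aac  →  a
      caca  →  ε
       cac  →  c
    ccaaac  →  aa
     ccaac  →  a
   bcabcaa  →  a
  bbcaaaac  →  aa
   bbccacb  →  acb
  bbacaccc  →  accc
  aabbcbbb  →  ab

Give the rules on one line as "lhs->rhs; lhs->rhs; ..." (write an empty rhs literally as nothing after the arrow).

aac->a; bb->; ca->; cca->a

  | cba
  | aac => a
  | caca => ca => ε
  | cac => c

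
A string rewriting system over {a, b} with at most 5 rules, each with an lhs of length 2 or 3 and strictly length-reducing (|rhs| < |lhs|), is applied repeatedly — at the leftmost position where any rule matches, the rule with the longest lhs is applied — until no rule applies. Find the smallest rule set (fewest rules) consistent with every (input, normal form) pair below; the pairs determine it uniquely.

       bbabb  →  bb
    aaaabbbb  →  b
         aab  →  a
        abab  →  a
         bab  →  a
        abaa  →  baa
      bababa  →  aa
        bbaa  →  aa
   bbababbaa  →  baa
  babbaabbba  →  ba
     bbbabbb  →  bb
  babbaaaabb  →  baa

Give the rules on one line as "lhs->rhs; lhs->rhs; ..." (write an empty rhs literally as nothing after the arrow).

aab->a; ab->b; bab->a; bba->a

  | bbabb => abb => bb
  | aaaabbbb => aaabbb => aabb => ab => b
  | aab => a
  | abab => bab => a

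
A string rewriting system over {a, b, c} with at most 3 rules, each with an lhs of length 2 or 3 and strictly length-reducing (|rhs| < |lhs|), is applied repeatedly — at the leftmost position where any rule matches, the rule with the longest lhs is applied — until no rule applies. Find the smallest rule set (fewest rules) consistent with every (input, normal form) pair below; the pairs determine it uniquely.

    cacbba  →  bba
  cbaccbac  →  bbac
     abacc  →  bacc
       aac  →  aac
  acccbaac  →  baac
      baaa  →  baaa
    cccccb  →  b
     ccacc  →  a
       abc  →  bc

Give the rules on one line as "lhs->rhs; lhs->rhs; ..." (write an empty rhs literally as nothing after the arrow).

ab->b; cac->a; cb->b

  | cacbba => abba => bba
  | cbaccbac => baccbac => bacbac => babac => bbac
  | abacc => bacc
  | aac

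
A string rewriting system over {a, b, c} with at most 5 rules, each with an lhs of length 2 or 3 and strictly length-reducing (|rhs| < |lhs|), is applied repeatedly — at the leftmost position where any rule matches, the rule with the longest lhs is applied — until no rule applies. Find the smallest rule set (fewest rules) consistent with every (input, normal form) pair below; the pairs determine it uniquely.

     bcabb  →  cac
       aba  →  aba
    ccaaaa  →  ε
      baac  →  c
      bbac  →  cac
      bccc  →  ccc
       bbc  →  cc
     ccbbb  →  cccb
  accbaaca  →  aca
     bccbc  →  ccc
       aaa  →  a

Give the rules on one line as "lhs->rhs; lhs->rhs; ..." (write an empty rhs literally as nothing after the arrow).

aa->; bb->c; bc->c; cca->a

  | bcabb => cabb => cac
  | aba
  | ccaaaa => aaaa => aa => ε
  | baac => bc => c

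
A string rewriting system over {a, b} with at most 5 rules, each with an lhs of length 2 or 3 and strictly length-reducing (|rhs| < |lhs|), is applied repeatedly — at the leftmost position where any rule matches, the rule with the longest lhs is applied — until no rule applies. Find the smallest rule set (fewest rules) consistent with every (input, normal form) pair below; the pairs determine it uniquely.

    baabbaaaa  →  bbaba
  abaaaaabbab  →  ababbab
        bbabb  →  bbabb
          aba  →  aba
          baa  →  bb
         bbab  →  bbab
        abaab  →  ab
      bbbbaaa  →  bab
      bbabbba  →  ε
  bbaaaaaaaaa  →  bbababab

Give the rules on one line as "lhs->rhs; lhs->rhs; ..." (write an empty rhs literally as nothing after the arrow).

aa->b; aaa->ab; aab->; bbb->

  | baabbaaaa => bbaaaa => bbaba
  | abaaaaabbab => ababaabbab => ababbab
  | bbabb
  | aba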